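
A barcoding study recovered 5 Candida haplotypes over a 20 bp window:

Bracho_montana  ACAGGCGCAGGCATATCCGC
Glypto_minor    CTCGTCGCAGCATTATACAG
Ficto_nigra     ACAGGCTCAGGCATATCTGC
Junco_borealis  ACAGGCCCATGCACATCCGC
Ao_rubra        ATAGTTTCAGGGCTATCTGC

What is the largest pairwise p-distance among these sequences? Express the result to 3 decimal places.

0.650

Pairwise Hamming distances:
  Bracho_montana vs Glypto_minor: 10
  Bracho_montana vs Ficto_nigra: 2
  Bracho_montana vs Junco_borealis: 3
  Bracho_montana vs Ao_rubra: 7
  Glypto_minor vs Ficto_nigra: 12
  Glypto_minor vs Junco_borealis: 13
  Glypto_minor vs Ao_rubra: 11
  Ficto_nigra vs Junco_borealis: 4
  Ficto_nigra vs Ao_rubra: 5
  Junco_borealis vs Ao_rubra: 9
The largest is 13 mismatches, between Glypto_minor and Junco_borealis; p = 13/20 = 0.650.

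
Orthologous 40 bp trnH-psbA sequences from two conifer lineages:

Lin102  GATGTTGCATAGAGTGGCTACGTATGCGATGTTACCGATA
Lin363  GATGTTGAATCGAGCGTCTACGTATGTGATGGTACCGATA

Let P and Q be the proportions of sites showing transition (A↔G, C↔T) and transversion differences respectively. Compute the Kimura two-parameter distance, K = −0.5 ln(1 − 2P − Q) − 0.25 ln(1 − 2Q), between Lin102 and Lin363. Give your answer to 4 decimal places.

Differing sites — 8:C/A (Tv); 11:A/C (Tv); 15:T/C (Ti); 17:G/T (Tv); 27:C/T (Ti); 32:T/G (Tv).
Of the 6 differences, 2 transitions and 4 transversions over 40 sites: P = 2/40 = 0.050000, Q = 4/40 = 0.100000.
d = −0.5·ln(0.800000) − 0.25·ln(0.800000) = −0.5·(-0.223144) − 0.25·(-0.223144) = 0.1674.

0.1674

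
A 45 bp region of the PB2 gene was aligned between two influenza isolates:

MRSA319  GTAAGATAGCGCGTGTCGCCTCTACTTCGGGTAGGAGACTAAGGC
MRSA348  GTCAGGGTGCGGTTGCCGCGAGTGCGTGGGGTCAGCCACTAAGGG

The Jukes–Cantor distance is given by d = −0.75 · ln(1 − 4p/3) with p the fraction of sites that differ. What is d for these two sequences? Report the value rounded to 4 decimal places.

Mismatches occur at site 3 (A/C), site 6 (A/G), site 7 (T/G), site 8 (A/T), site 12 (C/G), site 13 (G/T), site 16 (T/C), site 20 (C/G), site 21 (T/A), site 22 (C/G), site 24 (A/G), site 26 (T/G), site 28 (C/G), site 33 (A/C), site 34 (G/A), site 36 (A/C), site 37 (G/C), site 45 (C/G).
p = 18/45 = 0.400000.
d = −0.75 · ln(1 − (4/3)·0.400000) = −0.75 · ln(0.466667) = −0.75 · (-0.762139) = 0.5716.

0.5716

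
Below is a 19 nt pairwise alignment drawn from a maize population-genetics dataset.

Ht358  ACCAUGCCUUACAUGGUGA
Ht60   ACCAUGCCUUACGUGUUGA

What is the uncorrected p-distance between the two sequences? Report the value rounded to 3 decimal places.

The sequences differ at positions 13 (A/G), 16 (G/U).
There are 2 differences over 19 sites, so p = 2/19 = 0.105.

0.105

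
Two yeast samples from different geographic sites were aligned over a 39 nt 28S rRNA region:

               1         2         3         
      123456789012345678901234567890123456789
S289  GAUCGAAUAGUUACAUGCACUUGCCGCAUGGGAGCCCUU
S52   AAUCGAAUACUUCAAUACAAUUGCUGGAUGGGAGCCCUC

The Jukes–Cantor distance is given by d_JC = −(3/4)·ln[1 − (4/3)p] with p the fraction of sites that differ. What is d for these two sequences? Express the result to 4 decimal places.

0.2758

The sequences differ at positions 1 (G/A), 10 (G/C), 13 (A/C), 14 (C/A), 17 (G/A), 20 (C/A), 25 (C/U), 27 (C/G), 39 (U/C).
p = 9/39 = 0.230769.
d = −0.75 · ln(1 − (4/3)·0.230769) = −0.75 · ln(0.692308) = −0.75 · (-0.367724) = 0.2758.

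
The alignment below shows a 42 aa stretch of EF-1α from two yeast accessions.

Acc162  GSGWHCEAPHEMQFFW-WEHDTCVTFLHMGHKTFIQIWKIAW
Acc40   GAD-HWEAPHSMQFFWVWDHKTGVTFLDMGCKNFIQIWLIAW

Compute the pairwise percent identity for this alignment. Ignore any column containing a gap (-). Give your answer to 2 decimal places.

Excluding the 2 gap columns leaves 40 comparable sites.
Mismatches occur at site 2 (S↔A), site 3 (G↔D), site 6 (C↔W), site 11 (E↔S), site 19 (E↔D), site 21 (D↔K), site 23 (C↔G), site 28 (H↔D), site 31 (H↔C), site 33 (T↔N), site 39 (K↔L).
29 of the 40 comparable sites match, so the percent identity is 29/40 × 100 = 72.50%.

72.50%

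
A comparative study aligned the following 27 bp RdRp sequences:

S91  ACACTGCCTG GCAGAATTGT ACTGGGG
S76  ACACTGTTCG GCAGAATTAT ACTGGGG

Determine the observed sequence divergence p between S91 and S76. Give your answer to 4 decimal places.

0.1481

Differing sites — 7:C/T; 8:C/T; 9:T/C; 19:G/A.
There are 4 differences over 27 sites, so p = 4/27 = 0.1481.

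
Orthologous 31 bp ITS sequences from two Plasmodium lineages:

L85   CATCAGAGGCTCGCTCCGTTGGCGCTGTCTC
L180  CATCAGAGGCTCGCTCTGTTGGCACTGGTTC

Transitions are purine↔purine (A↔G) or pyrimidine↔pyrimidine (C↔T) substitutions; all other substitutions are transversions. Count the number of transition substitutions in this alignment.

The sequences differ at positions 17 (C/T, transition), 24 (G/A, transition), 28 (T/G, transversion), 29 (C/T, transition).
Of the 4 differences, 3 transitions and 1 transversion, so the answer is 3.

3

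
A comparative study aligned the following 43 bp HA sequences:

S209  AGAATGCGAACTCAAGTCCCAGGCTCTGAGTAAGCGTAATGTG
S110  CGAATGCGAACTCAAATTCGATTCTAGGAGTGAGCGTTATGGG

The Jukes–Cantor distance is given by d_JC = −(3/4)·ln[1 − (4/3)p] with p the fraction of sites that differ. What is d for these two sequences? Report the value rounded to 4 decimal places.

Differing sites — 1:A/C; 16:G/A; 18:C/T; 20:C/G; 22:G/T; 23:G/T; 26:C/A; 27:T/G; 32:A/G; 38:A/T; 42:T/G.
p = 11/43 = 0.255814.
d = −0.75 · ln(1 − (4/3)·0.255814) = −0.75 · ln(0.658915) = −0.75 · (-0.417161) = 0.3129.

0.3129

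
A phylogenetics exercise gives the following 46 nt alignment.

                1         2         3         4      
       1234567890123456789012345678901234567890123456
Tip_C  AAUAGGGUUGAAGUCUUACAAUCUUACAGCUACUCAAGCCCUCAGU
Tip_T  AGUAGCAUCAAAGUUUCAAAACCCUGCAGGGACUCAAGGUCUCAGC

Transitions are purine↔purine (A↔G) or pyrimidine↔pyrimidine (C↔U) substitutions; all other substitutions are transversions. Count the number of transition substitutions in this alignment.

Mismatches occur at site 2 (A→G, transition), site 6 (G→C, transversion), site 7 (G→A, transition), site 9 (U→C, transition), site 10 (G→A, transition), site 15 (C→U, transition), site 17 (U→C, transition), site 19 (C→A, transversion), site 22 (U→C, transition), site 24 (U→C, transition), site 26 (A→G, transition), site 30 (C→G, transversion), site 31 (U→G, transversion), site 39 (C→G, transversion), site 40 (C→U, transition), site 46 (U→C, transition).
Of the 16 differences, 11 transitions and 5 transversions, so the answer is 11.

11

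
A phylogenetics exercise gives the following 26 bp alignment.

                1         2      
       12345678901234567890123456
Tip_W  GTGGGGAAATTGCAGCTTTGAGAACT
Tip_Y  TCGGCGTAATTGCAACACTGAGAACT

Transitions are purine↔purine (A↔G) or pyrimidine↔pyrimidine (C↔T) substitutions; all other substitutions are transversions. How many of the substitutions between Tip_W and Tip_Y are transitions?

3

Mismatches occur at site 1 (G↔T, transversion), site 2 (T↔C, transition), site 5 (G↔C, transversion), site 7 (A↔T, transversion), site 15 (G↔A, transition), site 17 (T↔A, transversion), site 18 (T↔C, transition).
Of the 7 differences, 3 transitions and 4 transversions, so the answer is 3.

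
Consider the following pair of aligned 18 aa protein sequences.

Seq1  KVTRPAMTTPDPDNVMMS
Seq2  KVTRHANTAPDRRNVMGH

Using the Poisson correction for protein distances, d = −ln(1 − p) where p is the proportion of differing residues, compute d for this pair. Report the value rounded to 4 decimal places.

Differing sites — 5:P/H; 7:M/N; 9:T/A; 12:P/R; 13:D/R; 17:M/G; 18:S/H.
p = 7/18 = 0.388889.
d = −ln(1 − 0.388889) = −ln(0.611111) = 0.4925.

0.4925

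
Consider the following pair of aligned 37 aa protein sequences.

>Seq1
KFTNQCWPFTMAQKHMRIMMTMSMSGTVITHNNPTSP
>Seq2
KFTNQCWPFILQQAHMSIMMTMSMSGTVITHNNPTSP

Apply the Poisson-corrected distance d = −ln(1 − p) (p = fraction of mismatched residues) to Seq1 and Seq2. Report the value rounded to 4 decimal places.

0.1452

Differing sites — 10:T/I; 11:M/L; 12:A/Q; 14:K/A; 17:R/S.
p = 5/37 = 0.135135.
d = −ln(1 − 0.135135) = −ln(0.864865) = 0.1452.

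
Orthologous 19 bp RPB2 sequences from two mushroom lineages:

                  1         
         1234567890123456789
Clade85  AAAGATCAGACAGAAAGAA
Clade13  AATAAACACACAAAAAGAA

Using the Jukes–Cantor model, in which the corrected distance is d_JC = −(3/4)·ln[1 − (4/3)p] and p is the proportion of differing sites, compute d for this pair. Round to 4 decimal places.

The sequences differ at positions 3 (A/T), 4 (G/A), 6 (T/A), 9 (G/C), 13 (G/A).
p = 5/19 = 0.263158.
d = −0.75 · ln(1 − (4/3)·0.263158) = −0.75 · ln(0.649123) = −0.75 · (-0.432133) = 0.3241.

0.3241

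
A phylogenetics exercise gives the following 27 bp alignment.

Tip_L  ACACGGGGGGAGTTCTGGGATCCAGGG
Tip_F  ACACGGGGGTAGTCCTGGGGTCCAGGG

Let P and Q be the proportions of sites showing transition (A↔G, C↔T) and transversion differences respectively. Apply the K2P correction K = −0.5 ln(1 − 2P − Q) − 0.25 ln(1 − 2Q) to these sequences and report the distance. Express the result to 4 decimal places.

Differing sites — 10:G/T (Tv); 14:T/C (Ti); 20:A/G (Ti).
Of the 3 differences, 2 transitions and 1 transversion over 27 sites: P = 2/27 = 0.074074, Q = 1/27 = 0.037037.
d = −0.5·ln(0.814815) − 0.25·ln(0.925926) = −0.5·(-0.204794) − 0.25·(-0.076961) = 0.1216.

0.1216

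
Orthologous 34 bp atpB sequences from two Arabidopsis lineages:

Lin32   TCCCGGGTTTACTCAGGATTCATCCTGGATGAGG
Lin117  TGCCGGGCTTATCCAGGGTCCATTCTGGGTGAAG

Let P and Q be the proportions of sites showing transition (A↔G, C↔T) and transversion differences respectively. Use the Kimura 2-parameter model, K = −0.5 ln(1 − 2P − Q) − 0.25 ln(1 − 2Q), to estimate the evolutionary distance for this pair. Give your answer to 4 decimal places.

0.3617

Differing sites — 2:C/G (Tv); 8:T/C (Ti); 12:C/T (Ti); 13:T/C (Ti); 18:A/G (Ti); 20:T/C (Ti); 24:C/T (Ti); 29:A/G (Ti); 33:G/A (Ti).
Of the 9 differences, 8 transitions and 1 transversion over 34 sites: P = 8/34 = 0.235294, Q = 1/34 = 0.029412.
d = −0.5·ln(0.500000) − 0.25·ln(0.941176) = −0.5·(-0.693147) − 0.25·(-0.060625) = 0.3617.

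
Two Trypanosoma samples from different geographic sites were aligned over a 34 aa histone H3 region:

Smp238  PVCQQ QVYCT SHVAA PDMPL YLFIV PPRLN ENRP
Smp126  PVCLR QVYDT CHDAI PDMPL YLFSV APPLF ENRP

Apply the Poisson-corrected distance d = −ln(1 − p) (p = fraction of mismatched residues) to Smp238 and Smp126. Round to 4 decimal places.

0.3483

Differing sites — 4:Q/L; 5:Q/R; 9:C/D; 11:S/C; 13:V/D; 15:A/I; 24:I/S; 26:P/A; 28:R/P; 30:N/F.
p = 10/34 = 0.294118.
d = −ln(1 − 0.294118) = −ln(0.705882) = 0.3483.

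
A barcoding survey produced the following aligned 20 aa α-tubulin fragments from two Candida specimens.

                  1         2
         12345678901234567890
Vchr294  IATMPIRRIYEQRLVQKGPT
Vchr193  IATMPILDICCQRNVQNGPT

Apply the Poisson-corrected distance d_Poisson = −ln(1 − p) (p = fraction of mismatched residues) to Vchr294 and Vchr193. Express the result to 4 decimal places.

Differing sites — 7:R/L; 8:R/D; 10:Y/C; 11:E/C; 14:L/N; 17:K/N.
p = 6/20 = 0.300000.
d = −ln(1 − 0.300000) = −ln(0.700000) = 0.3567.

0.3567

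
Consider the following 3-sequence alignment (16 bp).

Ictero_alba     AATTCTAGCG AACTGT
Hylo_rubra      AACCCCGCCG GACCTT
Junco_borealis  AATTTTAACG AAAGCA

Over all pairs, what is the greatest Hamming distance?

Pairwise Hamming distances:
  Ictero_alba vs Hylo_rubra: 8
  Ictero_alba vs Junco_borealis: 6
  Hylo_rubra vs Junco_borealis: 11
The largest is 11, between Hylo_rubra and Junco_borealis.

11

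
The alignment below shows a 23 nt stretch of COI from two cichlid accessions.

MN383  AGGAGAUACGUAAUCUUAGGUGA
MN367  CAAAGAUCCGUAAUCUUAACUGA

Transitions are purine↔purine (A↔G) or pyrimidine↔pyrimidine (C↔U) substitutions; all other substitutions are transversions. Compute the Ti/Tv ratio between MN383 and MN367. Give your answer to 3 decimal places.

1.000

The sequences differ at positions 1 (A/C, transversion), 2 (G/A, transition), 3 (G/A, transition), 8 (A/C, transversion), 19 (G/A, transition), 20 (G/C, transversion).
Of the 6 differences, 3 transitions and 3 transversions, so Ti/Tv = 3/3 = 1.000.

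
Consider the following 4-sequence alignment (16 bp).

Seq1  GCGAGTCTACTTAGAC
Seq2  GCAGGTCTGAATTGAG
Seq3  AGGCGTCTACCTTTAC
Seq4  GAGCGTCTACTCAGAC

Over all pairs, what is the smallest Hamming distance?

Pairwise Hamming distances:
  Seq1 vs Seq2: 7
  Seq1 vs Seq3: 6
  Seq1 vs Seq4: 3
  Seq2 vs Seq3: 9
  Seq2 vs Seq4: 9
  Seq3 vs Seq4: 6
The smallest is 3, between Seq1 and Seq4.

3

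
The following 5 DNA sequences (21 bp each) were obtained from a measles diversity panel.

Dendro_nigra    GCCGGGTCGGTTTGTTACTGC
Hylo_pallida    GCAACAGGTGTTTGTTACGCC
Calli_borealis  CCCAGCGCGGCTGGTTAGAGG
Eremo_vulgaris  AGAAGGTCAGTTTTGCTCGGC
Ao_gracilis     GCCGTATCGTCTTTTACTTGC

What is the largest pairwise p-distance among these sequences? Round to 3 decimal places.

Pairwise Hamming distances:
  Dendro_nigra vs Hylo_pallida: 9
  Dendro_nigra vs Calli_borealis: 9
  Dendro_nigra vs Eremo_vulgaris: 10
  Dendro_nigra vs Ao_gracilis: 8
  Hylo_pallida vs Calli_borealis: 12
  Hylo_pallida vs Eremo_vulgaris: 12
  Hylo_pallida vs Ao_gracilis: 14
  Calli_borealis vs Eremo_vulgaris: 15
  Calli_borealis vs Ao_gracilis: 13
  Eremo_vulgaris vs Ao_gracilis: 14
The largest is 15 mismatches, between Calli_borealis and Eremo_vulgaris; p = 15/21 = 0.714.

0.714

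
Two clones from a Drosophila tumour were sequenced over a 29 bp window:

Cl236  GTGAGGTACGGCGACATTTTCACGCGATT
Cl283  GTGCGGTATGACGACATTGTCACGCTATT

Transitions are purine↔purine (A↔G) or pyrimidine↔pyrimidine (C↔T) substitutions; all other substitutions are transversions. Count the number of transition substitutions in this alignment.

The sequences differ at positions 4 (A/C, transversion), 9 (C/T, transition), 11 (G/A, transition), 19 (T/G, transversion), 26 (G/T, transversion).
Of the 5 differences, 2 transitions and 3 transversions, so the answer is 2.

2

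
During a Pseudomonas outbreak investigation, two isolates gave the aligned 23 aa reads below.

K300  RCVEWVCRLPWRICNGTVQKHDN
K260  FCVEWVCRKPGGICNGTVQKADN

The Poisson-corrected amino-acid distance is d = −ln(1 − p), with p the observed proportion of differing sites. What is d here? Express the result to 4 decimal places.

0.2451

Differing sites — 1:R/F; 9:L/K; 11:W/G; 12:R/G; 21:H/A.
p = 5/23 = 0.217391.
d = −ln(1 − 0.217391) = −ln(0.782609) = 0.2451.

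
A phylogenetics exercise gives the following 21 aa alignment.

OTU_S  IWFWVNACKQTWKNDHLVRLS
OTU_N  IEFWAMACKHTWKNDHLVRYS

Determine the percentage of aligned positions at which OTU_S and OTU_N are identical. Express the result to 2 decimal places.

Mismatches occur at site 2 (W→E), site 5 (V→A), site 6 (N→M), site 10 (Q→H), site 20 (L→Y).
16 of the 21 sites match, so the percent identity is 16/21 × 100 = 76.19%.

76.19%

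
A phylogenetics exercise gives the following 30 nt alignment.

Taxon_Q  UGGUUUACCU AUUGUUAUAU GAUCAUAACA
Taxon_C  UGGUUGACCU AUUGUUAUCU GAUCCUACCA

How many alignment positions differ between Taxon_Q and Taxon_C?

4

Differing sites — 6:U/G; 19:A/C; 25:A/C; 28:A/C.
That gives 4 mismatches out of 30 aligned sites, so the Hamming distance is 4.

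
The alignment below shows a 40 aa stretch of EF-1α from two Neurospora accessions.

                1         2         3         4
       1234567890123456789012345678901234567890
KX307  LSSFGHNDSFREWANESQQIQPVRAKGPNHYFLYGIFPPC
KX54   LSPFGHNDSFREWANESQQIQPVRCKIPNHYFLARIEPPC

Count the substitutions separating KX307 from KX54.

Mismatches occur at site 3 (S→P), site 25 (A→C), site 27 (G→I), site 34 (Y→A), site 35 (G→R), site 37 (F→E).
That gives 6 mismatches out of 40 aligned sites, so the Hamming distance is 6.

6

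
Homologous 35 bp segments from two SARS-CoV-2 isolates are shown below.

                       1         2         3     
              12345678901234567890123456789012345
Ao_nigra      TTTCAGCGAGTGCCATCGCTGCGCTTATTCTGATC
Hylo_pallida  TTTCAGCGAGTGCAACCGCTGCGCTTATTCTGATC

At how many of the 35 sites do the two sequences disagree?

Mismatches occur at site 14 (C→A), site 16 (T→C).
That gives 2 mismatches out of 35 aligned sites, so the Hamming distance is 2.

2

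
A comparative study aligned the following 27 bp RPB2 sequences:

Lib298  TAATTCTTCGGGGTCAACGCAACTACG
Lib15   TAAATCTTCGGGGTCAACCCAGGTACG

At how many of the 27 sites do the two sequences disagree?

4

Mismatches occur at site 4 (T→A), site 19 (G→C), site 22 (A→G), site 23 (C→G).
That gives 4 mismatches out of 27 aligned sites, so the Hamming distance is 4.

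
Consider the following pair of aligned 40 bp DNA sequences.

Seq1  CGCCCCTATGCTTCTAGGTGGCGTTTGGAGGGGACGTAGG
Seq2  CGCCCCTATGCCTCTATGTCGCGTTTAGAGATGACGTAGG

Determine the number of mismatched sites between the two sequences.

6

The sequences differ at positions 12 (T/C), 17 (G/T), 20 (G/C), 27 (G/A), 31 (G/A), 32 (G/T).
That gives 6 mismatches out of 40 aligned sites, so the Hamming distance is 6.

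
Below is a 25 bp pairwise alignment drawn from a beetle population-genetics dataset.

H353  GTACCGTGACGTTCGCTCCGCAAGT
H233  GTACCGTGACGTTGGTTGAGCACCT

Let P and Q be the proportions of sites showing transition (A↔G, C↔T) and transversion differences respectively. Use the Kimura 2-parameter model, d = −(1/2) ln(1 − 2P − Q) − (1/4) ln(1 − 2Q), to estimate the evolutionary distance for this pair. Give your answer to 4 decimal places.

0.2920

Mismatches occur at site 14 (C/G, transversion), site 16 (C/T, transition), site 18 (C/G, transversion), site 19 (C/A, transversion), site 23 (A/C, transversion), site 24 (G/C, transversion).
Of the 6 differences, 1 transition and 5 transversions over 25 sites: P = 1/25 = 0.040000, Q = 5/25 = 0.200000.
d = −0.5·ln(0.720000) − 0.25·ln(0.600000) = −0.5·(-0.328504) − 0.25·(-0.510826) = 0.2920.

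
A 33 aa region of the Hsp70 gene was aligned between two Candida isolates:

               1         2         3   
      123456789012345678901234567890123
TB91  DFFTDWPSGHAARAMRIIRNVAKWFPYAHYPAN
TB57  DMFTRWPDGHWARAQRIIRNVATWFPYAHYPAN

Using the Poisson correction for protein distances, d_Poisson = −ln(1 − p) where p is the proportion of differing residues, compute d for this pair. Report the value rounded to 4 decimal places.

0.2007

The sequences differ at positions 2 (F/M), 5 (D/R), 8 (S/D), 11 (A/W), 15 (M/Q), 23 (K/T).
p = 6/33 = 0.181818.
d = −ln(1 − 0.181818) = −ln(0.818182) = 0.2007.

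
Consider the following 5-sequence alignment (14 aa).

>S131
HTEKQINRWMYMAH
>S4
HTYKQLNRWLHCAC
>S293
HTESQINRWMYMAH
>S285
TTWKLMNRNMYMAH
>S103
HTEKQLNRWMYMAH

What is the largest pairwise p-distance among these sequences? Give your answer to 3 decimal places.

Pairwise Hamming distances:
  S131 vs S4: 6
  S131 vs S293: 1
  S131 vs S285: 5
  S131 vs S103: 1
  S4 vs S293: 7
  S4 vs S285: 9
  S4 vs S103: 5
  S293 vs S285: 6
  S293 vs S103: 2
  S285 vs S103: 5
The largest is 9 mismatches, between S4 and S285; p = 9/14 = 0.643.

0.643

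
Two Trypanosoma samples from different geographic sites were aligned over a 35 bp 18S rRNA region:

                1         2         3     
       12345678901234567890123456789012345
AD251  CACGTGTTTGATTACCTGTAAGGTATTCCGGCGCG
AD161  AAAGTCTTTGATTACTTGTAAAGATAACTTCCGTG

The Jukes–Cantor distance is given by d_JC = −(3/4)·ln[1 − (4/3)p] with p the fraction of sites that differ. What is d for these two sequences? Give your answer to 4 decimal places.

0.5128

Mismatches occur at site 1 (C/A), site 3 (C/A), site 6 (G/C), site 16 (C/T), site 22 (G/A), site 24 (T/A), site 25 (A/T), site 26 (T/A), site 27 (T/A), site 29 (C/T), site 30 (G/T), site 31 (G/C), site 34 (C/T).
p = 13/35 = 0.371429.
d = −0.75 · ln(1 − (4/3)·0.371429) = −0.75 · ln(0.504761) = −0.75 · (-0.683670) = 0.5128.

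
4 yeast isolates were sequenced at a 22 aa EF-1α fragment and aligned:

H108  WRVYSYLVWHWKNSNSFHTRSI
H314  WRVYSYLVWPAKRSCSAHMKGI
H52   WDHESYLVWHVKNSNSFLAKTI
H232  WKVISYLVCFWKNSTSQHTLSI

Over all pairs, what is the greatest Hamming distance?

12

Pairwise Hamming distances:
  H108 vs H314: 8
  H108 vs H52: 8
  H108 vs H232: 7
  H314 vs H52: 11
  H314 vs H232: 11
  H52 vs H232: 12
The largest is 12, between H52 and H232.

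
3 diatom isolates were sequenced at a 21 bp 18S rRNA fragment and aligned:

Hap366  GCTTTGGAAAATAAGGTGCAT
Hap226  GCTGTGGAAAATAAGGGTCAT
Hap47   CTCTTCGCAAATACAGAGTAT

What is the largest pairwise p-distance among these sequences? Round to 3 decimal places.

0.524

Pairwise Hamming distances:
  Hap366 vs Hap226: 3
  Hap366 vs Hap47: 9
  Hap226 vs Hap47: 11
The largest is 11 mismatches, between Hap226 and Hap47; p = 11/21 = 0.524.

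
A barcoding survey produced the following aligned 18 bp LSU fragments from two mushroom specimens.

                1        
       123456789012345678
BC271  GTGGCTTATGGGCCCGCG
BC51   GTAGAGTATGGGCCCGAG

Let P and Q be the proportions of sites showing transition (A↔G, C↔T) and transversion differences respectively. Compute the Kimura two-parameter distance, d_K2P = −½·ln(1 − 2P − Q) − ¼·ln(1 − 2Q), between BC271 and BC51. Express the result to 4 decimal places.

0.2641

Mismatches occur at site 3 (G→A, transition), site 5 (C→A, transversion), site 6 (T→G, transversion), site 17 (C→A, transversion).
Of the 4 differences, 1 transition and 3 transversions over 18 sites: P = 1/18 = 0.055556, Q = 3/18 = 0.166667.
d = −0.5·ln(0.722221) − 0.25·ln(0.666666) = −0.5·(-0.325424) − 0.25·(-0.405466) = 0.2641.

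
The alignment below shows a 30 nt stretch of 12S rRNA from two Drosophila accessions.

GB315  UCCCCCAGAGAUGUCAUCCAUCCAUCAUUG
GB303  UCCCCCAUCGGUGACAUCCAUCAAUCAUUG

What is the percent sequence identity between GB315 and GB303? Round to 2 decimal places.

Differing sites — 8:G/U; 9:A/C; 11:A/G; 14:U/A; 23:C/A.
25 of the 30 sites match, so the percent identity is 25/30 × 100 = 83.33%.

83.33%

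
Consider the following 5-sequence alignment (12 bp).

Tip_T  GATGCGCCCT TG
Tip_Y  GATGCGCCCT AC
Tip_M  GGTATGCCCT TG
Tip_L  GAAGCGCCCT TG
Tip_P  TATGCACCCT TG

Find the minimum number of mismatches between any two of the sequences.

1

Pairwise Hamming distances:
  Tip_T vs Tip_Y: 2
  Tip_T vs Tip_M: 3
  Tip_T vs Tip_L: 1
  Tip_T vs Tip_P: 2
  Tip_Y vs Tip_M: 5
  Tip_Y vs Tip_L: 3
  Tip_Y vs Tip_P: 4
  Tip_M vs Tip_L: 4
  Tip_M vs Tip_P: 5
  Tip_L vs Tip_P: 3
The smallest is 1, between Tip_T and Tip_L.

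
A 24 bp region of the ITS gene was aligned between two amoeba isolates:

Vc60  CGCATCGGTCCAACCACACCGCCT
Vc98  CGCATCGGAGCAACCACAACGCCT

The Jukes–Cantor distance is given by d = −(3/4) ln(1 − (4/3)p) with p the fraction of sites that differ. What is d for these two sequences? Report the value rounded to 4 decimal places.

0.1367

Differing sites — 9:T/A; 10:C/G; 19:C/A.
p = 3/24 = 0.125000.
d = −0.75 · ln(1 − (4/3)·0.125000) = −0.75 · ln(0.833333) = −0.75 · (-0.182322) = 0.1367.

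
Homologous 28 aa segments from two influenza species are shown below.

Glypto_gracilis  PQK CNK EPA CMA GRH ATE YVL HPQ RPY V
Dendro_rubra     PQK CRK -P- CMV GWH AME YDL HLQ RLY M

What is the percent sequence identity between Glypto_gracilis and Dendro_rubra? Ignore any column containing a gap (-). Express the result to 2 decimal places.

69.23%

Excluding the 2 gap columns leaves 26 comparable sites.
Mismatches occur at site 5 (N→R), site 12 (A→V), site 14 (R→W), site 17 (T→M), site 20 (V→D), site 23 (P→L), site 26 (P→L), site 28 (V→M).
18 of the 26 comparable sites match, so the percent identity is 18/26 × 100 = 69.23%.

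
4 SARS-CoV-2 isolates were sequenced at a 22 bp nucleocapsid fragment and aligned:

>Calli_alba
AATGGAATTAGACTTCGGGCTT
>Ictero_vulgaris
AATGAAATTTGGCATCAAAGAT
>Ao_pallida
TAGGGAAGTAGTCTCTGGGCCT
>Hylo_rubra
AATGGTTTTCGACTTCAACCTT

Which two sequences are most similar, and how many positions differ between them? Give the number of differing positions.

Pairwise Hamming distances:
  Calli_alba vs Ictero_vulgaris: 9
  Calli_alba vs Ao_pallida: 7
  Calli_alba vs Hylo_rubra: 6
  Ictero_vulgaris vs Ao_pallida: 14
  Ictero_vulgaris vs Hylo_rubra: 9
  Ao_pallida vs Hylo_rubra: 13
The smallest is 6, between Calli_alba and Hylo_rubra.

6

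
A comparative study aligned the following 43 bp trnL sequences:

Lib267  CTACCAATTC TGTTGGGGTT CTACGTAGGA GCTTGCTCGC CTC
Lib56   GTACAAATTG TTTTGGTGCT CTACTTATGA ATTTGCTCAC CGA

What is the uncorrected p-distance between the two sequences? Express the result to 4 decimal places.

Differing sites — 1:C/G; 5:C/A; 10:C/G; 12:G/T; 17:G/T; 19:T/C; 25:G/T; 28:G/T; 31:G/A; 32:C/T; 39:G/A; 42:T/G; 43:C/A.
There are 13 differences over 43 sites, so p = 13/43 = 0.3023.

0.3023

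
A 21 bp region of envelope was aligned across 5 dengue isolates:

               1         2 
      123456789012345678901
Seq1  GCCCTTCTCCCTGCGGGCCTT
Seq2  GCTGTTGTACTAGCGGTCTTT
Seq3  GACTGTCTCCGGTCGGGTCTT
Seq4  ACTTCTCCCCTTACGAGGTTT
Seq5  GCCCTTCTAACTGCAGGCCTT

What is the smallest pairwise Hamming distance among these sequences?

Pairwise Hamming distances:
  Seq1 vs Seq2: 8
  Seq1 vs Seq3: 7
  Seq1 vs Seq4: 10
  Seq1 vs Seq5: 3
  Seq2 vs Seq3: 12
  Seq2 vs Seq4: 11
  Seq2 vs Seq5: 9
  Seq3 vs Seq4: 11
  Seq3 vs Seq5: 10
  Seq4 vs Seq5: 13
The smallest is 3, between Seq1 and Seq5.

3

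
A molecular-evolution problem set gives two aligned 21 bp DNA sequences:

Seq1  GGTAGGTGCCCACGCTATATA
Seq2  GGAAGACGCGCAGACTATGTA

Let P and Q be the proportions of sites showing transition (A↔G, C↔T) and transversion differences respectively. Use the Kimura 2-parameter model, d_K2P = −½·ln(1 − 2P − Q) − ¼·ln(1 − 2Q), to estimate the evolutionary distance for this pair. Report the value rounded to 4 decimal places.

Mismatches occur at site 3 (T/A, transversion), site 6 (G/A, transition), site 7 (T/C, transition), site 10 (C/G, transversion), site 13 (C/G, transversion), site 14 (G/A, transition), site 19 (A/G, transition).
Of the 7 differences, 4 transitions and 3 transversions over 21 sites: P = 4/21 = 0.190476, Q = 3/21 = 0.142857.
d = −0.5·ln(0.476191) − 0.25·ln(0.714286) = −0.5·(-0.741936) − 0.25·(-0.336472) = 0.4551.

0.4551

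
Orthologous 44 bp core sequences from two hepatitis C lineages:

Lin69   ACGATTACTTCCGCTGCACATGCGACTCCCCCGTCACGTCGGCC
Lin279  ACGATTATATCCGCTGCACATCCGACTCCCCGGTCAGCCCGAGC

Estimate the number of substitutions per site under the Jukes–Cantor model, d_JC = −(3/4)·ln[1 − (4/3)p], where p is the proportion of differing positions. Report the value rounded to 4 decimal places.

Mismatches occur at site 8 (C↔T), site 9 (T↔A), site 22 (G↔C), site 32 (C↔G), site 37 (C↔G), site 38 (G↔C), site 39 (T↔C), site 42 (G↔A), site 43 (C↔G).
p = 9/44 = 0.204545.
d = −0.75 · ln(1 − (4/3)·0.204545) = −0.75 · ln(0.727273) = −0.75 · (-0.318453) = 0.2388.

0.2388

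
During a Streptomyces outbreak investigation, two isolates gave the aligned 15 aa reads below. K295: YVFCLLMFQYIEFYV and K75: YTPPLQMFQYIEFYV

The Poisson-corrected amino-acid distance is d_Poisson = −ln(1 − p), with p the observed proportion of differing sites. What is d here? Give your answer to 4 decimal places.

0.3102

Differing sites — 2:V/T; 3:F/P; 4:C/P; 6:L/Q.
p = 4/15 = 0.266667.
d = −ln(1 − 0.266667) = −ln(0.733333) = 0.3102.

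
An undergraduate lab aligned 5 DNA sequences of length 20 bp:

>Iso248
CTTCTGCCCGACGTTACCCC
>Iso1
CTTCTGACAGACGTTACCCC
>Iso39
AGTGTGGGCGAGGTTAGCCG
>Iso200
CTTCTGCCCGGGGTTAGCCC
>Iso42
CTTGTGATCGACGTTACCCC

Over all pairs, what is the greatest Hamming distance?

9

Pairwise Hamming distances:
  Iso248 vs Iso1: 2
  Iso248 vs Iso39: 8
  Iso248 vs Iso200: 3
  Iso248 vs Iso42: 3
  Iso1 vs Iso39: 9
  Iso1 vs Iso200: 5
  Iso1 vs Iso42: 3
  Iso39 vs Iso200: 7
  Iso39 vs Iso42: 7
  Iso200 vs Iso42: 6
The largest is 9, between Iso1 and Iso39.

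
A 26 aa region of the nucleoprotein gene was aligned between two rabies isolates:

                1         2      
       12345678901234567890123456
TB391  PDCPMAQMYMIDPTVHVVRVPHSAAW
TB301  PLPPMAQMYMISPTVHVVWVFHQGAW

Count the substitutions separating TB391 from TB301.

7

Mismatches occur at site 2 (D/L), site 3 (C/P), site 12 (D/S), site 19 (R/W), site 21 (P/F), site 23 (S/Q), site 24 (A/G).
That gives 7 mismatches out of 26 aligned sites, so the Hamming distance is 7.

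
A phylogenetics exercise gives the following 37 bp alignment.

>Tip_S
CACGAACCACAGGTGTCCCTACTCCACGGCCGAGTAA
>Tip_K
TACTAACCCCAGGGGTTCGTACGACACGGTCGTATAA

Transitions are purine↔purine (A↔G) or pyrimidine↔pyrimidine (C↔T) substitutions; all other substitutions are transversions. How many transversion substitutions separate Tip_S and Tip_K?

Mismatches occur at site 1 (C↔T, transition), site 4 (G↔T, transversion), site 9 (A↔C, transversion), site 14 (T↔G, transversion), site 17 (C↔T, transition), site 19 (C↔G, transversion), site 23 (T↔G, transversion), site 24 (C↔A, transversion), site 30 (C↔T, transition), site 33 (A↔T, transversion), site 34 (G↔A, transition).
Of the 11 differences, 4 transitions and 7 transversions, so the answer is 7.

7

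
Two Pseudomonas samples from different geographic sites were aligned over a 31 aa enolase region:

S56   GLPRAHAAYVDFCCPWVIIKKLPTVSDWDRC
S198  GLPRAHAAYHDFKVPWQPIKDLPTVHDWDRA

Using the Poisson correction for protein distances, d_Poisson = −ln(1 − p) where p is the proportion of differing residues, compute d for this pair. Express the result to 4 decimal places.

Mismatches occur at site 10 (V/H), site 13 (C/K), site 14 (C/V), site 17 (V/Q), site 18 (I/P), site 21 (K/D), site 26 (S/H), site 31 (C/A).
p = 8/31 = 0.258065.
d = −ln(1 − 0.258065) = −ln(0.741935) = 0.2985.

0.2985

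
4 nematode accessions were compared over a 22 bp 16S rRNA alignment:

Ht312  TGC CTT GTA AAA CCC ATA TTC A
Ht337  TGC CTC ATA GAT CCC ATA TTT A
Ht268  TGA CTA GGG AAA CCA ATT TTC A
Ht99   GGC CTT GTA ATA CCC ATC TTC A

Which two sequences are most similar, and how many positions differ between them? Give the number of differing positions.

Pairwise Hamming distances:
  Ht312 vs Ht337: 5
  Ht312 vs Ht268: 6
  Ht312 vs Ht99: 3
  Ht337 vs Ht268: 10
  Ht337 vs Ht99: 8
  Ht268 vs Ht99: 8
The smallest is 3, between Ht312 and Ht99.

3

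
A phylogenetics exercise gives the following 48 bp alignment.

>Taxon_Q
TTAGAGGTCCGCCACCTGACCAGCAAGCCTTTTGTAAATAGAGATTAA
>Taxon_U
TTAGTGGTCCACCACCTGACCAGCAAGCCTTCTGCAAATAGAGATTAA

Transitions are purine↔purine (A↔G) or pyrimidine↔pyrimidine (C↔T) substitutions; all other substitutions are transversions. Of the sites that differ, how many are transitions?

The sequences differ at positions 5 (A/T, transversion), 11 (G/A, transition), 32 (T/C, transition), 35 (T/C, transition).
Of the 4 differences, 3 transitions and 1 transversion, so the answer is 3.

3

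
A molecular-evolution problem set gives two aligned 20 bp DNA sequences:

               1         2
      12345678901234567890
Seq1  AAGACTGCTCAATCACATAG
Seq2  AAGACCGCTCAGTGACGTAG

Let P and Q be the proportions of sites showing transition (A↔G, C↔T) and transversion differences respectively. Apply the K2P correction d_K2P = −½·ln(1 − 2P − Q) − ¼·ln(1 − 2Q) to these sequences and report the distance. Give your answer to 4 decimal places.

Differing sites — 6:T/C (Ti); 12:A/G (Ti); 14:C/G (Tv); 17:A/G (Ti).
Of the 4 differences, 3 transitions and 1 transversion over 20 sites: P = 3/20 = 0.150000, Q = 1/20 = 0.050000.
d = −0.5·ln(0.650000) − 0.25·ln(0.900000) = −0.5·(-0.430783) − 0.25·(-0.105361) = 0.2417.

0.2417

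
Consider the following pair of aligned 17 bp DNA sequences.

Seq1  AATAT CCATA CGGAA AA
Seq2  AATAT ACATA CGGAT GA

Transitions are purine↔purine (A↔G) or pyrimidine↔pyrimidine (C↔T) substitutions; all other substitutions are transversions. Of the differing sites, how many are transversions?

Mismatches occur at site 6 (C↔A, transversion), site 15 (A↔T, transversion), site 16 (A↔G, transition).
Of the 3 differences, 1 transition and 2 transversions, so the answer is 2.

2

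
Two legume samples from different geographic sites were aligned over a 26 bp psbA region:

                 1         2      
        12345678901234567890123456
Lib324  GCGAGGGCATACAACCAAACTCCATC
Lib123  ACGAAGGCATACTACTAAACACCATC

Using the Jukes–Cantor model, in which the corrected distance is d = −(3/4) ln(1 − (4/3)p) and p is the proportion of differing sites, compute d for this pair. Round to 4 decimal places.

0.2222

Differing sites — 1:G/A; 5:G/A; 13:A/T; 16:C/T; 21:T/A.
p = 5/26 = 0.192308.
d = −0.75 · ln(1 − (4/3)·0.192308) = −0.75 · ln(0.743589) = −0.75 · (-0.296267) = 0.2222.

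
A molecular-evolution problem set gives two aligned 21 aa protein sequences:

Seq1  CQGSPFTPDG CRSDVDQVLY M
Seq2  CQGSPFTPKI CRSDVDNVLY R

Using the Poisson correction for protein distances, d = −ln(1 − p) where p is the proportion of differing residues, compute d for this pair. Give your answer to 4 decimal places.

0.2113

The sequences differ at positions 9 (D/K), 10 (G/I), 17 (Q/N), 21 (M/R).
p = 4/21 = 0.190476.
d = −ln(1 − 0.190476) = −ln(0.809524) = 0.2113.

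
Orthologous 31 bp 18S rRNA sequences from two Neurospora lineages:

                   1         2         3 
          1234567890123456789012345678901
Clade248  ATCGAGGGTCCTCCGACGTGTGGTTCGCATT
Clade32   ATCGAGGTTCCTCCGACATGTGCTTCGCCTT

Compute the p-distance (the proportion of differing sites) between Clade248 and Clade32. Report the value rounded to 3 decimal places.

The sequences differ at positions 8 (G/T), 18 (G/A), 23 (G/C), 29 (A/C).
There are 4 differences over 31 sites, so p = 4/31 = 0.129.

0.129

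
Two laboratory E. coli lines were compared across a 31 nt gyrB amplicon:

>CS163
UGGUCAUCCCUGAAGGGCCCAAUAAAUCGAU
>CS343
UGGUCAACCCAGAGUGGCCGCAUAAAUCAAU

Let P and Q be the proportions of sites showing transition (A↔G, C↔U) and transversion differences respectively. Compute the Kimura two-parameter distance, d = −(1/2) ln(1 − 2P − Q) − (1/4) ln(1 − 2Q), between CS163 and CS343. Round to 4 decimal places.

0.2688

Differing sites — 7:U/A (Tv); 11:U/A (Tv); 14:A/G (Ti); 15:G/U (Tv); 20:C/G (Tv); 21:A/C (Tv); 29:G/A (Ti).
Of the 7 differences, 2 transitions and 5 transversions over 31 sites: P = 2/31 = 0.064516, Q = 5/31 = 0.161290.
d = −0.5·ln(0.709678) − 0.25·ln(0.677420) = −0.5·(-0.342944) − 0.25·(-0.389464) = 0.2688.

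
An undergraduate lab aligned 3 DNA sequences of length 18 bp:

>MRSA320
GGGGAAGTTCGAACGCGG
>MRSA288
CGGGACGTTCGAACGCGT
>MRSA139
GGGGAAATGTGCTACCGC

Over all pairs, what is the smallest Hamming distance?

3

Pairwise Hamming distances:
  MRSA320 vs MRSA288: 3
  MRSA320 vs MRSA139: 8
  MRSA288 vs MRSA139: 10
The smallest is 3, between MRSA320 and MRSA288.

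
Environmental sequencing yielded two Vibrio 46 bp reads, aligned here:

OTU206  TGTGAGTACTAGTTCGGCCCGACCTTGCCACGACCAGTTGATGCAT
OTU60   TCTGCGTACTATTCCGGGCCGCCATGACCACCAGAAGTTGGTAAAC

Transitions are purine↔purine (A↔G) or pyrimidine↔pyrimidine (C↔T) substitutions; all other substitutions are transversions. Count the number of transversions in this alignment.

Mismatches occur at site 2 (G→C, transversion), site 5 (A→C, transversion), site 12 (G→T, transversion), site 14 (T→C, transition), site 18 (C→G, transversion), site 22 (A→C, transversion), site 24 (C→A, transversion), site 26 (T→G, transversion), site 27 (G→A, transition), site 32 (G→C, transversion), site 34 (C→G, transversion), site 35 (C→A, transversion), site 41 (A→G, transition), site 43 (G→A, transition), site 44 (C→A, transversion), site 46 (T→C, transition).
Of the 16 differences, 5 transitions and 11 transversions, so the answer is 11.

11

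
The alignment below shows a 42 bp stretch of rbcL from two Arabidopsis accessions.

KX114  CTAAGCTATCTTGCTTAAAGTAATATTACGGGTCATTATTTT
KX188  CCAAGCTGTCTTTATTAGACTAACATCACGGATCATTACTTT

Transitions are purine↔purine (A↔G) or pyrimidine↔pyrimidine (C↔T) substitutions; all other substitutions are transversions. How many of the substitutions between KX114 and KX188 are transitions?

Mismatches occur at site 2 (T→C, transition), site 8 (A→G, transition), site 13 (G→T, transversion), site 14 (C→A, transversion), site 18 (A→G, transition), site 20 (G→C, transversion), site 24 (T→C, transition), site 27 (T→C, transition), site 32 (G→A, transition), site 39 (T→C, transition).
Of the 10 differences, 7 transitions and 3 transversions, so the answer is 7.

7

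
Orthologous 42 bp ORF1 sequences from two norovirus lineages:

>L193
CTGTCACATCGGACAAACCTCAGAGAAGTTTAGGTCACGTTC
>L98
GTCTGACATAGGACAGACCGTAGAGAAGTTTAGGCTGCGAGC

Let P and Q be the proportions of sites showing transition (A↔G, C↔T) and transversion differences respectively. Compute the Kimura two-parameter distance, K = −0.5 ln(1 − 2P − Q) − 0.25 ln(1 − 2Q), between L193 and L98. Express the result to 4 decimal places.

Differing sites — 1:C/G (Tv); 3:G/C (Tv); 5:C/G (Tv); 10:C/A (Tv); 16:A/G (Ti); 20:T/G (Tv); 21:C/T (Ti); 35:T/C (Ti); 36:C/T (Ti); 37:A/G (Ti); 40:T/A (Tv); 41:T/G (Tv).
Of the 12 differences, 5 transitions and 7 transversions over 42 sites: P = 5/42 = 0.119048, Q = 7/42 = 0.166667.
d = −0.5·ln(0.595237) − 0.25·ln(0.666666) = −0.5·(-0.518796) − 0.25·(-0.405466) = 0.3608.

0.3608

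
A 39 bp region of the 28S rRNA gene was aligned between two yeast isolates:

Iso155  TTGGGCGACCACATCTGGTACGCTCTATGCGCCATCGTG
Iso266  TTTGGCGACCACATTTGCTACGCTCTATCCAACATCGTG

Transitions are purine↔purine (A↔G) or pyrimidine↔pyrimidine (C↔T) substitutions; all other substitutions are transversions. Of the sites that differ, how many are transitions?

Mismatches occur at site 3 (G/T, transversion), site 15 (C/T, transition), site 18 (G/C, transversion), site 29 (G/C, transversion), site 31 (G/A, transition), site 32 (C/A, transversion).
Of the 6 differences, 2 transitions and 4 transversions, so the answer is 2.

2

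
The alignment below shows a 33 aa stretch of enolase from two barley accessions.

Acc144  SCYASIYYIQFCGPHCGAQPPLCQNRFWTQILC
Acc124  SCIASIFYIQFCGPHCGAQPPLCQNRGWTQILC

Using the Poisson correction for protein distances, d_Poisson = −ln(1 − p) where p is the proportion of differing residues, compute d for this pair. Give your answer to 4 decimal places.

Mismatches occur at site 3 (Y→I), site 7 (Y→F), site 27 (F→G).
p = 3/33 = 0.090909.
d = −ln(1 − 0.090909) = −ln(0.909091) = 0.0953.

0.0953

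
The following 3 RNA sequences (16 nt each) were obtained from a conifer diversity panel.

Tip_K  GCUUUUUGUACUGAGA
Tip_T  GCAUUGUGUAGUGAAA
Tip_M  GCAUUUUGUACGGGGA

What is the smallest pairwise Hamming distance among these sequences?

Pairwise Hamming distances:
  Tip_K vs Tip_T: 4
  Tip_K vs Tip_M: 3
  Tip_T vs Tip_M: 5
The smallest is 3, between Tip_K and Tip_M.

3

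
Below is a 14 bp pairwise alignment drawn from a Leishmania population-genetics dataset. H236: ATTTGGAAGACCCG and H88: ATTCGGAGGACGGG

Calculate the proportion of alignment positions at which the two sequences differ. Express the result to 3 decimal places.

0.286

Mismatches occur at site 4 (T/C), site 8 (A/G), site 12 (C/G), site 13 (C/G).
There are 4 differences over 14 sites, so p = 4/14 = 0.286.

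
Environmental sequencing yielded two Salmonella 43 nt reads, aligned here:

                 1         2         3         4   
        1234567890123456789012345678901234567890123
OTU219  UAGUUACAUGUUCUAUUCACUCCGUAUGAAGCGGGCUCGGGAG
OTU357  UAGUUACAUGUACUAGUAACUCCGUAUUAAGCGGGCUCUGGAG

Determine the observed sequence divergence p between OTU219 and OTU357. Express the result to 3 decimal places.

0.116

Differing sites — 12:U/A; 16:U/G; 18:C/A; 28:G/U; 39:G/U.
There are 5 differences over 43 sites, so p = 5/43 = 0.116.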